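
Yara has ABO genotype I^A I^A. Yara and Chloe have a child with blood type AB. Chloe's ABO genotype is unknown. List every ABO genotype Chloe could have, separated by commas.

For each candidate genotype of Chloe, check whether crossing it with I^A I^A can produce every observed child phenotype.
  I^A I^A → possible child types {A} ✗
  I^A I^B → possible child types {A, AB} ✓
  I^A i → possible child types {A} ✗
  I^B I^B → possible child types {AB} ✓
  I^B i → possible child types {A, AB} ✓
  i i → possible child types {A} ✗

I^A I^B, I^B I^B, I^B i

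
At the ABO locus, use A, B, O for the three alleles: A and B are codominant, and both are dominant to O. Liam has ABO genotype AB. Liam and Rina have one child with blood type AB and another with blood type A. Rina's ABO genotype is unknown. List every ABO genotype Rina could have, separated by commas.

AA, AB, AO, BO

For each candidate genotype of Rina, check whether crossing it with AB can produce every observed child phenotype.
  AA → possible child types {A, AB} ✓
  AB → possible child types {A, B, AB} ✓
  AO → possible child types {A, B, AB} ✓
  BB → possible child types {B, AB} ✗
  BO → possible child types {A, B, AB} ✓
  OO → possible child types {A, B} ✗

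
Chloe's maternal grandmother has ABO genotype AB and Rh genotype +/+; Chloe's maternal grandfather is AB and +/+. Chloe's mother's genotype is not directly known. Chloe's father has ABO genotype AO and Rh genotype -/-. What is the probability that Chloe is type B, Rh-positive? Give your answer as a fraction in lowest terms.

1/4

Chloe's mother's ABO genotype from AB × AB: 1/4 AA, 1/2 AB, 1/4 BB.
Crossing each possibility with the father AO and summing P(type B): 1/4·0 + 1/2·1/4 + 1/4·1/2 = 1/4.
Similarly for Rh via the mother's Rh distribution: P(Rh+) = 1.
Independent loci: 1/4 × 1 = 1/4.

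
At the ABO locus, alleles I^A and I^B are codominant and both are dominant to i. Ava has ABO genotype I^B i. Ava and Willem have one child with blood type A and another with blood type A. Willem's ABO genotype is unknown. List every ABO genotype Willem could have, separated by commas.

I^A I^A, I^A I^B, I^A i

For each candidate genotype of Willem, check whether crossing it with I^B i can produce every observed child phenotype.
  I^A I^A → possible child types {A, AB} ✓
  I^A I^B → possible child types {A, B, AB} ✓
  I^A i → possible child types {O, A, B, AB} ✓
  I^B I^B → possible child types {B} ✗
  I^B i → possible child types {O, B} ✗
  i i → possible child types {O, B} ✗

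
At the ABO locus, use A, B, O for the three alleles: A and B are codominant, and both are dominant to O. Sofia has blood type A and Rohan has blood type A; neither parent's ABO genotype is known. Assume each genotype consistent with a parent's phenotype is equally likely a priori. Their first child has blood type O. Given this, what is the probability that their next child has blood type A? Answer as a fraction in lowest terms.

Possible genotypes: Sofia ∈ {AA, AO}; Rohan ∈ {AA, AO}.
Weight each parental genotype pair by prior × P(type-O child):
  AO × AO: posterior weight 1; P(next child type A) = 3/4.
Weighted sum = 3/4.

3/4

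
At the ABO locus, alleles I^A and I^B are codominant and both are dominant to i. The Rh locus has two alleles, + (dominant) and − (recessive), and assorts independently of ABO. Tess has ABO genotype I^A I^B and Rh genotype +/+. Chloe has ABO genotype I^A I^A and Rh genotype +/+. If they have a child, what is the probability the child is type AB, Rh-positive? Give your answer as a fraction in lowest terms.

ABO cross I^A I^B × I^A I^A → offspring phenotypes: 1/2 A, 1/2 AB.
Rh cross +/+ × +/+ → 1 Rh+.
Independent loci: P(type AB, Rh-positive) = 1/2 × 1 = 1/2.

1/2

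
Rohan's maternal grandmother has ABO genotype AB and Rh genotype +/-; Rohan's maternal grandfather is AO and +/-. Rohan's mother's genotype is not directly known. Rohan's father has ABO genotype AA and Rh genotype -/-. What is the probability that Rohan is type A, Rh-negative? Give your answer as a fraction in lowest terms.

3/8

Rohan's mother's ABO genotype from AB × AO: 1/4 AA, 1/4 AB, 1/4 AO, 1/4 BO.
Crossing each possibility with the father AA and summing P(type A): 1/4·1 + 1/4·1/2 + 1/4·1 + 1/4·1/2 = 3/4.
Similarly for Rh via the mother's Rh distribution: P(Rh-) = 1/2.
Independent loci: 3/4 × 1/2 = 3/8.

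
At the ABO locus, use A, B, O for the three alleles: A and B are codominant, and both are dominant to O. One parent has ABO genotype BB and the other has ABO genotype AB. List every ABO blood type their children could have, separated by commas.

B, AB

Gametes from BB × AB give offspring ABO genotypes AB, BB, i.e. phenotypes B, AB.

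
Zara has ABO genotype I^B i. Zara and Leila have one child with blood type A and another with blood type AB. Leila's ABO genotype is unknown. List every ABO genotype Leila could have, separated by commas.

I^A I^A, I^A I^B, I^A i

For each candidate genotype of Leila, check whether crossing it with I^B i can produce every observed child phenotype.
  I^A I^A → possible child types {A, AB} ✓
  I^A I^B → possible child types {A, B, AB} ✓
  I^A i → possible child types {O, A, B, AB} ✓
  I^B I^B → possible child types {B} ✗
  I^B i → possible child types {O, B} ✗
  i i → possible child types {O, B} ✗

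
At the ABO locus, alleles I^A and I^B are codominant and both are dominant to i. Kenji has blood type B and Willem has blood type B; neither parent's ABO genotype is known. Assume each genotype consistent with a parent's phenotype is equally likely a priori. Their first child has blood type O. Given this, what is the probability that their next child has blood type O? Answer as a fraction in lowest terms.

1/4

Possible genotypes: Kenji ∈ {I^B I^B, I^B i}; Willem ∈ {I^B I^B, I^B i}.
Weight each parental genotype pair by prior × P(type-O child):
  I^B i × I^B i: posterior weight 1; P(next child type O) = 1/4.
Weighted sum = 1/4.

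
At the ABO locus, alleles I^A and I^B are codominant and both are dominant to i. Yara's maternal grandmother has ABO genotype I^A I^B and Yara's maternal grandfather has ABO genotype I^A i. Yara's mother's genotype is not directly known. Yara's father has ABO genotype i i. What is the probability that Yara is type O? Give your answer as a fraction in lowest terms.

1/4

Yara's mother's ABO genotype from I^A I^B × I^A i: 1/4 I^A I^A, 1/4 I^A I^B, 1/4 I^A i, 1/4 I^B i.
Crossing each possibility with the father i i and summing P(type O): 1/4·0 + 1/4·0 + 1/4·1/2 + 1/4·1/2 = 1/4.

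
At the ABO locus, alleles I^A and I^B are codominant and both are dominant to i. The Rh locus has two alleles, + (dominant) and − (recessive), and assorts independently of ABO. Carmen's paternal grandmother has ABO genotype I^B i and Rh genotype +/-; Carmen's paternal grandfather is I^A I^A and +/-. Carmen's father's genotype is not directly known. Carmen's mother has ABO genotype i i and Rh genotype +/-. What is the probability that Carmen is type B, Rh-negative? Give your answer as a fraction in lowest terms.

Carmen's father's ABO genotype from I^B i × I^A I^A: 1/2 I^A I^B, 1/2 I^A i.
Crossing each possibility with the mother i i and summing P(type B): 1/2·1/2 + 1/2·0 = 1/4.
Similarly for Rh via the father's Rh distribution: P(Rh-) = 1/4.
Independent loci: 1/4 × 1/4 = 1/16.

1/16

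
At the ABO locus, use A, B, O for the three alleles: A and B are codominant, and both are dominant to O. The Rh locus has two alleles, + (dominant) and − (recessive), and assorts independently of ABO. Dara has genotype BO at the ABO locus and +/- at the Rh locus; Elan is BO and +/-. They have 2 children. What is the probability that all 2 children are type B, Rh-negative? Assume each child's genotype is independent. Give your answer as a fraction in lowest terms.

ABO cross BO × BO → 1/4 O, 3/4 B.
Rh cross +/- × +/- → 3/4 Rh+, 1/4 Rh-; so P(type B, Rh-negative) = 3/4 × 1/4 = 3/16 per child.
All 2 independent: (3/16)^2 = 9/256.

9/256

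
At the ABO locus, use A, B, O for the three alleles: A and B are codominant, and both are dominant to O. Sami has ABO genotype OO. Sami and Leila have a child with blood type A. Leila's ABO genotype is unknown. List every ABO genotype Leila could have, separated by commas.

For each candidate genotype of Leila, check whether crossing it with OO can produce every observed child phenotype.
  AA → possible child types {A} ✓
  AB → possible child types {A, B} ✓
  AO → possible child types {O, A} ✓
  BB → possible child types {B} ✗
  BO → possible child types {O, B} ✗
  OO → possible child types {O} ✗

AA, AB, AO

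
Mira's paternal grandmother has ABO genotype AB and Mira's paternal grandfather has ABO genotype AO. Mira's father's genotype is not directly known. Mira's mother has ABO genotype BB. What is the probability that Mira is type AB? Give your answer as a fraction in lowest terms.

Mira's father's ABO genotype from AB × AO: 1/4 AA, 1/4 AB, 1/4 AO, 1/4 BO.
Crossing each possibility with the mother BB and summing P(type AB): 1/4·1 + 1/4·1/2 + 1/4·1/2 + 1/4·0 = 1/2.

1/2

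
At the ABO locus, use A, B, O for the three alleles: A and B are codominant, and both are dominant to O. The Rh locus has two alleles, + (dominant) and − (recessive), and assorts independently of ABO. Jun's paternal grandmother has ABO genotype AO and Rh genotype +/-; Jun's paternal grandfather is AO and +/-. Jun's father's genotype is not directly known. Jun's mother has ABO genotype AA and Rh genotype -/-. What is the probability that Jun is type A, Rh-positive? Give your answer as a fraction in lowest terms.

1/2

Jun's father's ABO genotype from AO × AO: 1/4 AA, 1/2 AO, 1/4 OO.
Crossing each possibility with the mother AA and summing P(type A): 1/4·1 + 1/2·1 + 1/4·1 = 1.
Similarly for Rh via the father's Rh distribution: P(Rh+) = 1/2.
Independent loci: 1 × 1/2 = 1/2.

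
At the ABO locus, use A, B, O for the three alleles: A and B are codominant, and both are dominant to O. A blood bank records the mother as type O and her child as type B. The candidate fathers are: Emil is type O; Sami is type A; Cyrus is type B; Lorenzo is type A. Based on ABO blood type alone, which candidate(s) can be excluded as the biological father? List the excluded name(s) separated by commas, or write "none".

A candidate is excluded only if no genotype consistent with his phenotype could produce a type B child with a type O mother.
Emil (type O): no genotype consistent with that phenotype can produce a type-B child with a type-O mother.
Sami (type A): no genotype consistent with that phenotype can produce a type-B child with a type-O mother.
Lorenzo (type A): no genotype consistent with that phenotype can produce a type-B child with a type-O mother.

Emil, Sami, Lorenzo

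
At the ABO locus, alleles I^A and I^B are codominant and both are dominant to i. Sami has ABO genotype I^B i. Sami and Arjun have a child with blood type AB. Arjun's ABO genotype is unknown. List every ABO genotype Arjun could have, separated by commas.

I^A I^A, I^A I^B, I^A i

For each candidate genotype of Arjun, check whether crossing it with I^B i can produce every observed child phenotype.
  I^A I^A → possible child types {A, AB} ✓
  I^A I^B → possible child types {A, B, AB} ✓
  I^A i → possible child types {O, A, B, AB} ✓
  I^B I^B → possible child types {B} ✗
  I^B i → possible child types {O, B} ✗
  i i → possible child types {O, B} ✗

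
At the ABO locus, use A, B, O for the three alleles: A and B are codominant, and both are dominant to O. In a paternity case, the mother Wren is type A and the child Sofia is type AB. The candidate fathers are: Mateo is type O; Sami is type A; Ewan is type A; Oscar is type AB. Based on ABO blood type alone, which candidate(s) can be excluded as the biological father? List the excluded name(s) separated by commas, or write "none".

A candidate is excluded only if no genotype consistent with his phenotype could produce a type AB child with a type A mother.
Mateo (type O): no genotype consistent with that phenotype can produce a type-AB child with a type-A mother.
Sami (type A): no genotype consistent with that phenotype can produce a type-AB child with a type-A mother.
Ewan (type A): no genotype consistent with that phenotype can produce a type-AB child with a type-A mother.

Mateo, Sami, Ewan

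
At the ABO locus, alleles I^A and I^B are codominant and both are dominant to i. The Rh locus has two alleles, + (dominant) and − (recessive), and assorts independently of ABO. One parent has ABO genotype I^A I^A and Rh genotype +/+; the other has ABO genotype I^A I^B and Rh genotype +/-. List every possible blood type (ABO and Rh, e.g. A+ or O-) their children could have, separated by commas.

Gametes from I^A I^A × I^A I^B give offspring ABO genotypes I^A I^A, I^A I^B, i.e. phenotypes A, AB.
Rh cross +/+ × +/- → phenotypes Rh+.
Combining independently: A+, AB+.

A+, AB+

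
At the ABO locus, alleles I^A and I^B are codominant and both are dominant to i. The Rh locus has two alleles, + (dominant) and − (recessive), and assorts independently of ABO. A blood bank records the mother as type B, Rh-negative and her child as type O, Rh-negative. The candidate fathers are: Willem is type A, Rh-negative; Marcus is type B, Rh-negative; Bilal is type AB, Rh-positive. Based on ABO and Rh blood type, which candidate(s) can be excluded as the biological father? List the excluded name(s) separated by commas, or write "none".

Bilal

A candidate is excluded only if no genotype consistent with his phenotype could produce a type O, Rh-negative child with a type B, Rh-negative mother.
Bilal (type AB, Rh+): no genotype consistent with that phenotype can produce a type-O Rh- child with a type-B mother.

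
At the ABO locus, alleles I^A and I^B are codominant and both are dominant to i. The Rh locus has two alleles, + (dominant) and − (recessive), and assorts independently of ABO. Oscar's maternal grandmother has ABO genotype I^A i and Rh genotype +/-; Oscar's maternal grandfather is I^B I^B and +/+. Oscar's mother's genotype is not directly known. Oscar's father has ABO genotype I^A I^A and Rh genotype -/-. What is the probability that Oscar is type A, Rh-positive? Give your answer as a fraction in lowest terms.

Oscar's mother's ABO genotype from I^A i × I^B I^B: 1/2 I^A I^B, 1/2 I^B i.
Crossing each possibility with the father I^A I^A and summing P(type A): 1/2·1/2 + 1/2·1/2 = 1/2.
Similarly for Rh via the mother's Rh distribution: P(Rh+) = 3/4.
Independent loci: 1/2 × 3/4 = 3/8.

3/8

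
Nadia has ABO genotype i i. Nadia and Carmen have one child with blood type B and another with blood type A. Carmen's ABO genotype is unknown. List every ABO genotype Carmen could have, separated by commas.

I^A I^B

For each candidate genotype of Carmen, check whether crossing it with i i can produce every observed child phenotype.
  I^A I^A → possible child types {A} ✗
  I^A I^B → possible child types {A, B} ✓
  I^A i → possible child types {O, A} ✗
  I^B I^B → possible child types {B} ✗
  I^B i → possible child types {O, B} ✗
  i i → possible child types {O} ✗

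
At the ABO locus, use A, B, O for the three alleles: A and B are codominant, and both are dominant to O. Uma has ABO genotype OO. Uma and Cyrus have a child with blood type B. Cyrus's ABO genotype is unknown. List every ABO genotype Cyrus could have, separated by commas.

For each candidate genotype of Cyrus, check whether crossing it with OO can produce every observed child phenotype.
  AA → possible child types {A} ✗
  AB → possible child types {A, B} ✓
  AO → possible child types {O, A} ✗
  BB → possible child types {B} ✓
  BO → possible child types {O, B} ✓
  OO → possible child types {O} ✗

AB, BB, BO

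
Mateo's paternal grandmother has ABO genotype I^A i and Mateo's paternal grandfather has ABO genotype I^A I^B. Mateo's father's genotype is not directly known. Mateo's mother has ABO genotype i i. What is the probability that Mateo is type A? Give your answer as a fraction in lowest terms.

1/2

Mateo's father's ABO genotype from I^A i × I^A I^B: 1/4 I^A I^A, 1/4 I^A I^B, 1/4 I^A i, 1/4 I^B i.
Crossing each possibility with the mother i i and summing P(type A): 1/4·1 + 1/4·1/2 + 1/4·1/2 + 1/4·0 = 1/2.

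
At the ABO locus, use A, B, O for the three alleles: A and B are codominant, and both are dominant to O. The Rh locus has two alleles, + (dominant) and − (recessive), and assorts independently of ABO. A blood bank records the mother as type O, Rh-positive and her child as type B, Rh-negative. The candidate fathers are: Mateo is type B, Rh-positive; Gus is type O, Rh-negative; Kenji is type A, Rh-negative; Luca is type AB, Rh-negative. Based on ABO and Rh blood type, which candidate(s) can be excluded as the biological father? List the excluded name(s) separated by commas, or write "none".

Gus, Kenji

A candidate is excluded only if no genotype consistent with his phenotype could produce a type B, Rh-negative child with a type O, Rh-positive mother.
Gus (type O, Rh-): no genotype consistent with that phenotype can produce a type-B Rh- child with a type-O mother.
Kenji (type A, Rh-): no genotype consistent with that phenotype can produce a type-B Rh- child with a type-O mother.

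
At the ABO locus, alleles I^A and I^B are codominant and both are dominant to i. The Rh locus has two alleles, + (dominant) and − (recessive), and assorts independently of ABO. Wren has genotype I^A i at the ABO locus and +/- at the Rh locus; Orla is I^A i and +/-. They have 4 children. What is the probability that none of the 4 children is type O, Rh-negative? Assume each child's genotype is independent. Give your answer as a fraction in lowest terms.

50625/65536

ABO cross I^A i × I^A i → 1/4 O, 3/4 A.
Rh cross +/- × +/- → 3/4 Rh+, 1/4 Rh-; so P(type O, Rh-negative) = 1/4 × 1/4 = 1/16 per child.
P(not type O, Rh-negative) = 15/16 for one child; (15/16)^4 = 50625/65536.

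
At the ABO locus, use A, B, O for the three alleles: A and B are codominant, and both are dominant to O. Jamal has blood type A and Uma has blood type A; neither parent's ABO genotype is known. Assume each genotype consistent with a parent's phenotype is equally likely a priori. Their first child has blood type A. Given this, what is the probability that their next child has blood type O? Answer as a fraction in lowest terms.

1/20

Possible genotypes: Jamal ∈ {AA, AO}; Uma ∈ {AA, AO}.
Weight each parental genotype pair by prior × P(type-A child):
  AA × AA: posterior weight 4/15; P(next child type O) = 0.
  AA × AO: posterior weight 4/15; P(next child type O) = 0.
  AO × AA: posterior weight 4/15; P(next child type O) = 0.
  AO × AO: posterior weight 1/5; P(next child type O) = 1/4.
Weighted sum = 1/20.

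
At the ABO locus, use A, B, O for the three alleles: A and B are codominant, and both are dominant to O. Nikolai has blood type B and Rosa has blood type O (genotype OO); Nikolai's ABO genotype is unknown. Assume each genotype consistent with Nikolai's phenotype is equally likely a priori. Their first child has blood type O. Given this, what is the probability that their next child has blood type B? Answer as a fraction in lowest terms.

Possible genotypes: Nikolai ∈ {BB, BO}; Rosa ∈ {OO}.
Weight each parental genotype pair by prior × P(type-O child):
  BO × OO: posterior weight 1; P(next child type B) = 1/2.
Weighted sum = 1/2.

1/2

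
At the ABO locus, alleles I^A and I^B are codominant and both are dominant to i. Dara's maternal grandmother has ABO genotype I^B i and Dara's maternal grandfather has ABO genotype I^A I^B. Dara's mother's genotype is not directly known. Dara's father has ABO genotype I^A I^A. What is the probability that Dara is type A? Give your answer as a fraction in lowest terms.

1/2

Dara's mother's ABO genotype from I^B i × I^A I^B: 1/4 I^A I^B, 1/4 I^A i, 1/4 I^B I^B, 1/4 I^B i.
Crossing each possibility with the father I^A I^A and summing P(type A): 1/4·1/2 + 1/4·1 + 1/4·0 + 1/4·1/2 = 1/2.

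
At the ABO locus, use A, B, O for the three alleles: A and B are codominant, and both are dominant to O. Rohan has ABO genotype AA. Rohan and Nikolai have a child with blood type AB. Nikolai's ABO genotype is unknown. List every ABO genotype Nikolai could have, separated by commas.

For each candidate genotype of Nikolai, check whether crossing it with AA can produce every observed child phenotype.
  AA → possible child types {A} ✗
  AB → possible child types {A, AB} ✓
  AO → possible child types {A} ✗
  BB → possible child types {AB} ✓
  BO → possible child types {A, AB} ✓
  OO → possible child types {A} ✗

AB, BB, BO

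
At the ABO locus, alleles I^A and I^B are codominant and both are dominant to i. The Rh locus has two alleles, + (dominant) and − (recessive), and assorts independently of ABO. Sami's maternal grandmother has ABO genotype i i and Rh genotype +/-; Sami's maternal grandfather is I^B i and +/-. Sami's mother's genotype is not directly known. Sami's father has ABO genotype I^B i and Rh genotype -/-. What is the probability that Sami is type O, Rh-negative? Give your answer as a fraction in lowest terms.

Sami's mother's ABO genotype from i i × I^B i: 1/2 I^B i, 1/2 i i.
Crossing each possibility with the father I^B i and summing P(type O): 1/2·1/4 + 1/2·1/2 = 3/8.
Similarly for Rh via the mother's Rh distribution: P(Rh-) = 1/2.
Independent loci: 3/8 × 1/2 = 3/16.

3/16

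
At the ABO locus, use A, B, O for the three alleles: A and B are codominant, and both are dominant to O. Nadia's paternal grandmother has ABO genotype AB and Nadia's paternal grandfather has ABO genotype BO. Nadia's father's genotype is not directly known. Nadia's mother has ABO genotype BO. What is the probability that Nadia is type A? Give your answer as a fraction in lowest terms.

Nadia's father's ABO genotype from AB × BO: 1/4 AB, 1/4 AO, 1/4 BB, 1/4 BO.
Crossing each possibility with the mother BO and summing P(type A): 1/4·1/4 + 1/4·1/4 + 1/4·0 + 1/4·0 = 1/8.

1/8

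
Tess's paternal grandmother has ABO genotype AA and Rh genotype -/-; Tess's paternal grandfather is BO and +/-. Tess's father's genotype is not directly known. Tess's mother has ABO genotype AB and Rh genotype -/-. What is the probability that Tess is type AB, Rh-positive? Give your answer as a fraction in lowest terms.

3/32

Tess's father's ABO genotype from AA × BO: 1/2 AB, 1/2 AO.
Crossing each possibility with the mother AB and summing P(type AB): 1/2·1/2 + 1/2·1/4 = 3/8.
Similarly for Rh via the father's Rh distribution: P(Rh+) = 1/4.
Independent loci: 3/8 × 1/4 = 3/32.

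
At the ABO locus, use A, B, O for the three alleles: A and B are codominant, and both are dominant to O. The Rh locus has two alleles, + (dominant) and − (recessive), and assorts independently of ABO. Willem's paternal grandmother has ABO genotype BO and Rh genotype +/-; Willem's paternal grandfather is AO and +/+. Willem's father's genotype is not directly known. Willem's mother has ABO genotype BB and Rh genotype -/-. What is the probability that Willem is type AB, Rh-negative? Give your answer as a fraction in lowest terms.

Willem's father's ABO genotype from BO × AO: 1/4 AB, 1/4 AO, 1/4 BO, 1/4 OO.
Crossing each possibility with the mother BB and summing P(type AB): 1/4·1/2 + 1/4·1/2 + 1/4·0 + 1/4·0 = 1/4.
Similarly for Rh via the father's Rh distribution: P(Rh-) = 1/4.
Independent loci: 1/4 × 1/4 = 1/16.

1/16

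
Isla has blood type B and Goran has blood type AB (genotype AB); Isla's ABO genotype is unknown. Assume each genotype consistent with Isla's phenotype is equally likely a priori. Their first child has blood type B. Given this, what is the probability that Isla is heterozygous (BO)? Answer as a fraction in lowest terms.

Possible genotypes: Isla ∈ {BB, BO}; Goran ∈ {AB}.
Weight each parental genotype pair by prior × P(type-B child):
  BB × AB: posterior weight 1/2.
  BO × AB: posterior weight 1/2.
Sum the posterior weight over pairs where Isla is BO: 1/2.

1/2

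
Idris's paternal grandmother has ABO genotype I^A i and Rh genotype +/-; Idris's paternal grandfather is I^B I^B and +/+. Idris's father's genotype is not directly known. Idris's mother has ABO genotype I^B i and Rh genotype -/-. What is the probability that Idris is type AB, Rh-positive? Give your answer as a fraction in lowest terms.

3/32

Idris's father's ABO genotype from I^A i × I^B I^B: 1/2 I^A I^B, 1/2 I^B i.
Crossing each possibility with the mother I^B i and summing P(type AB): 1/2·1/4 + 1/2·0 = 1/8.
Similarly for Rh via the father's Rh distribution: P(Rh+) = 3/4.
Independent loci: 1/8 × 3/4 = 3/32.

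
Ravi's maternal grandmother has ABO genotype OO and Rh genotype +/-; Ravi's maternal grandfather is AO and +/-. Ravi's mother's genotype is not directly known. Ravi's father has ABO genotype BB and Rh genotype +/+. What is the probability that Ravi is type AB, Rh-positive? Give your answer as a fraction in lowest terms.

1/4

Ravi's mother's ABO genotype from OO × AO: 1/2 AO, 1/2 OO.
Crossing each possibility with the father BB and summing P(type AB): 1/2·1/2 + 1/2·0 = 1/4.
Similarly for Rh via the mother's Rh distribution: P(Rh+) = 1.
Independent loci: 1/4 × 1 = 1/4.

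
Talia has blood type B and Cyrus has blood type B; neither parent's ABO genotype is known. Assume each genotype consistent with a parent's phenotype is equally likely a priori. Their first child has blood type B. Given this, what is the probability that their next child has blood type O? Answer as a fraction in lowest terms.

Possible genotypes: Talia ∈ {I^B I^B, I^B i}; Cyrus ∈ {I^B I^B, I^B i}.
Weight each parental genotype pair by prior × P(type-B child):
  I^B I^B × I^B I^B: posterior weight 4/15; P(next child type O) = 0.
  I^B I^B × I^B i: posterior weight 4/15; P(next child type O) = 0.
  I^B i × I^B I^B: posterior weight 4/15; P(next child type O) = 0.
  I^B i × I^B i: posterior weight 1/5; P(next child type O) = 1/4.
Weighted sum = 1/20.

1/20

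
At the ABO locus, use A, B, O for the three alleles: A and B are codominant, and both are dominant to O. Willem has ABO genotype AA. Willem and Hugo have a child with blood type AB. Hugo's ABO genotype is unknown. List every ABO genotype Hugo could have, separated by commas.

AB, BB, BO

For each candidate genotype of Hugo, check whether crossing it with AA can produce every observed child phenotype.
  AA → possible child types {A} ✗
  AB → possible child types {A, AB} ✓
  AO → possible child types {A} ✗
  BB → possible child types {AB} ✓
  BO → possible child types {A, AB} ✓
  OO → possible child types {A} ✗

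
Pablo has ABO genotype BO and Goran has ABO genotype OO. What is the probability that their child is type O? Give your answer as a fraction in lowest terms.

ABO cross BO × OO → offspring phenotypes: 1/2 O, 1/2 B.
So P(type O) = 1/2.

1/2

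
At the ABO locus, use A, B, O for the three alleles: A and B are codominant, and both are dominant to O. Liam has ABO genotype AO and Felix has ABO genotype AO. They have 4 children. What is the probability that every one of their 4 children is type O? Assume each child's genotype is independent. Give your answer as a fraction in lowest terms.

ABO cross AO × AO → 1/4 O, 3/4 A.
So P(type O) = 1/4 per child.
All 4 independent: (1/4)^4 = 1/256.

1/256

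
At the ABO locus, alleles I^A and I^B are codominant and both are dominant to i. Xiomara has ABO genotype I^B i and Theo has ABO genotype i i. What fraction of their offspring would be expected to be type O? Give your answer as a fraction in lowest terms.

1/2

ABO cross I^B i × i i → offspring phenotypes: 1/2 O, 1/2 B.
So P(type O) = 1/2.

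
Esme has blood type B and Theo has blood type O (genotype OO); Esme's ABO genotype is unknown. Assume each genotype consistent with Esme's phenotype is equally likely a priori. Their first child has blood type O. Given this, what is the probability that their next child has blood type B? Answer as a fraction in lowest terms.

Possible genotypes: Esme ∈ {BB, BO}; Theo ∈ {OO}.
Weight each parental genotype pair by prior × P(type-O child):
  BO × OO: posterior weight 1; P(next child type B) = 1/2.
Weighted sum = 1/2.

1/2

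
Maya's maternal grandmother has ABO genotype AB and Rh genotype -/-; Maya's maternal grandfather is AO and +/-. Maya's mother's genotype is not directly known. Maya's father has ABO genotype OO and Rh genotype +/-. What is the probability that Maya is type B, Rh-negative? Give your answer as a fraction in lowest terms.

3/32

Maya's mother's ABO genotype from AB × AO: 1/4 AA, 1/4 AB, 1/4 AO, 1/4 BO.
Crossing each possibility with the father OO and summing P(type B): 1/4·0 + 1/4·1/2 + 1/4·0 + 1/4·1/2 = 1/4.
Similarly for Rh via the mother's Rh distribution: P(Rh-) = 3/8.
Independent loci: 1/4 × 3/8 = 3/32.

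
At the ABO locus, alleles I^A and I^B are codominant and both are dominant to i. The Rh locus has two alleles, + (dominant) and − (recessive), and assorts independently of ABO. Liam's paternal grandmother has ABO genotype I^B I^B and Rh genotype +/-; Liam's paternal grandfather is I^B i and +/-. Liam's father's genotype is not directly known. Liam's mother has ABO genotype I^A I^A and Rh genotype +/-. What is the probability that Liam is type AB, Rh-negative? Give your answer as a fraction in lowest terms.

Liam's father's ABO genotype from I^B I^B × I^B i: 1/2 I^B I^B, 1/2 I^B i.
Crossing each possibility with the mother I^A I^A and summing P(type AB): 1/2·1 + 1/2·1/2 = 3/4.
Similarly for Rh via the father's Rh distribution: P(Rh-) = 1/4.
Independent loci: 3/4 × 1/4 = 3/16.

3/16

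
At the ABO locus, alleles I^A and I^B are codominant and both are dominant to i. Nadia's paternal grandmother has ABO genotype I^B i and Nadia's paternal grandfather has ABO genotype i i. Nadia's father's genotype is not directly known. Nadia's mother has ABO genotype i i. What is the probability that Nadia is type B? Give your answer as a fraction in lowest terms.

Nadia's father's ABO genotype from I^B i × i i: 1/2 I^B i, 1/2 i i.
Crossing each possibility with the mother i i and summing P(type B): 1/2·1/2 + 1/2·0 = 1/4.

1/4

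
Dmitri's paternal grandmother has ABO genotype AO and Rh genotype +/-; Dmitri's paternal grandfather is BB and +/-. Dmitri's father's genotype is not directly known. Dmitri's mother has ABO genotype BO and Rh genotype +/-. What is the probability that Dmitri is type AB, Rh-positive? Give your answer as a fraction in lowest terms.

Dmitri's father's ABO genotype from AO × BB: 1/2 AB, 1/2 BO.
Crossing each possibility with the mother BO and summing P(type AB): 1/2·1/4 + 1/2·0 = 1/8.
Similarly for Rh via the father's Rh distribution: P(Rh+) = 3/4.
Independent loci: 1/8 × 3/4 = 3/32.

3/32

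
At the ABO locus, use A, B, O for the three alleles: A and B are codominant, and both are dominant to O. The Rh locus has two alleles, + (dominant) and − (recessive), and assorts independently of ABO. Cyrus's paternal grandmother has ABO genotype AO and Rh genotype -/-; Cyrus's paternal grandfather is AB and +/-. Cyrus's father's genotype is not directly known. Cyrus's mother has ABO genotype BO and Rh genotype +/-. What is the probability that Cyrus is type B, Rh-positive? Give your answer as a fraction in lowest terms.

15/64

Cyrus's father's ABO genotype from AO × AB: 1/4 AA, 1/4 AB, 1/4 AO, 1/4 BO.
Crossing each possibility with the mother BO and summing P(type B): 1/4·0 + 1/4·1/2 + 1/4·1/4 + 1/4·3/4 = 3/8.
Similarly for Rh via the father's Rh distribution: P(Rh+) = 5/8.
Independent loci: 3/8 × 5/8 = 15/64.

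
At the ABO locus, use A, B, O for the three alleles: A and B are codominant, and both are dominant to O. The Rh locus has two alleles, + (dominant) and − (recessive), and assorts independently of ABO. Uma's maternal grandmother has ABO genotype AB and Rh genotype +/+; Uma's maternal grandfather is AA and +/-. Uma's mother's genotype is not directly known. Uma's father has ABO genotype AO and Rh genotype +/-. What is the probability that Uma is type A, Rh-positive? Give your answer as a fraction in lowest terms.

21/32

Uma's mother's ABO genotype from AB × AA: 1/2 AA, 1/2 AB.
Crossing each possibility with the father AO and summing P(type A): 1/2·1 + 1/2·1/2 = 3/4.
Similarly for Rh via the mother's Rh distribution: P(Rh+) = 7/8.
Independent loci: 3/4 × 7/8 = 21/32.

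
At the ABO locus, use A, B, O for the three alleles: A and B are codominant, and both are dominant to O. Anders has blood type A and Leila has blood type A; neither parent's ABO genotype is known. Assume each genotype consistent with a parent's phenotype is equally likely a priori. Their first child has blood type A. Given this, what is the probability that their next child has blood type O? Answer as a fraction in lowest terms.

Possible genotypes: Anders ∈ {AA, AO}; Leila ∈ {AA, AO}.
Weight each parental genotype pair by prior × P(type-A child):
  AA × AA: posterior weight 4/15; P(next child type O) = 0.
  AA × AO: posterior weight 4/15; P(next child type O) = 0.
  AO × AA: posterior weight 4/15; P(next child type O) = 0.
  AO × AO: posterior weight 1/5; P(next child type O) = 1/4.
Weighted sum = 1/20.

1/20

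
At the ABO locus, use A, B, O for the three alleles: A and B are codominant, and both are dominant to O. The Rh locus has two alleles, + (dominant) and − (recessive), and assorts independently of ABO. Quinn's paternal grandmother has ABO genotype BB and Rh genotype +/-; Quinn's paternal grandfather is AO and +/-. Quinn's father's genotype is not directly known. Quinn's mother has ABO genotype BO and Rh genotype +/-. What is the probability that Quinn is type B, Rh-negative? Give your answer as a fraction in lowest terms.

Quinn's father's ABO genotype from BB × AO: 1/2 AB, 1/2 BO.
Crossing each possibility with the mother BO and summing P(type B): 1/2·1/2 + 1/2·3/4 = 5/8.
Similarly for Rh via the father's Rh distribution: P(Rh-) = 1/4.
Independent loci: 5/8 × 1/4 = 5/32.

5/32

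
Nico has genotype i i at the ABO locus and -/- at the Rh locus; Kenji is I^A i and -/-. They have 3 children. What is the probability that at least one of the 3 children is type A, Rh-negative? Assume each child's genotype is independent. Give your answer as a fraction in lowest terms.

ABO cross i i × I^A i → 1/2 O, 1/2 A.
Rh cross -/- × -/- → 1 Rh-; so P(type A, Rh-negative) = 1/2 × 1 = 1/2 per child.
P(none) = (1/2)^3 = 1/8; P(at least one) = 1 − 1/8 = 7/8.

7/8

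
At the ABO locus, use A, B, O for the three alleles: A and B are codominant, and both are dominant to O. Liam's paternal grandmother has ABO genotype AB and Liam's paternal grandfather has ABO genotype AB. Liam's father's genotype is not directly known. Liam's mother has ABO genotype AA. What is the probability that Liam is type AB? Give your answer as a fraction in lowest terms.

1/2

Liam's father's ABO genotype from AB × AB: 1/4 AA, 1/2 AB, 1/4 BB.
Crossing each possibility with the mother AA and summing P(type AB): 1/4·0 + 1/2·1/2 + 1/4·1 = 1/2.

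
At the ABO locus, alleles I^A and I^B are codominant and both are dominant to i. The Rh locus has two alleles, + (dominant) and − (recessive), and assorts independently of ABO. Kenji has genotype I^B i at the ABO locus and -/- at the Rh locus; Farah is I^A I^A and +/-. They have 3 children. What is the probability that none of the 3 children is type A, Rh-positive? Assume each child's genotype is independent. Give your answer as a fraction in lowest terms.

ABO cross I^B i × I^A I^A → 1/2 A, 1/2 AB.
Rh cross -/- × +/- → 1/2 Rh+, 1/2 Rh-; so P(type A, Rh-positive) = 1/2 × 1/2 = 1/4 per child.
P(not type A, Rh-positive) = 3/4 for one child; (3/4)^3 = 27/64.

27/64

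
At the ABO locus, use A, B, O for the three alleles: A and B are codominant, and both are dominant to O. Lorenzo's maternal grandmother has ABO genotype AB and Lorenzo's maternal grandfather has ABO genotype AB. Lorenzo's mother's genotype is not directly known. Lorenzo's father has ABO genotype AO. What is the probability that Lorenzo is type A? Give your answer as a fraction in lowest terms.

1/2

Lorenzo's mother's ABO genotype from AB × AB: 1/4 AA, 1/2 AB, 1/4 BB.
Crossing each possibility with the father AO and summing P(type A): 1/4·1 + 1/2·1/2 + 1/4·0 = 1/2.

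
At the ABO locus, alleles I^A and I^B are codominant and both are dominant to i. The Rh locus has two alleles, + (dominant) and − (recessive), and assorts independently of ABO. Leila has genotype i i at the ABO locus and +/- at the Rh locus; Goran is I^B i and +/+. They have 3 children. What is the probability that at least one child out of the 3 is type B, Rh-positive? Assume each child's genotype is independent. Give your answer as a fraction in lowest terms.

7/8

ABO cross i i × I^B i → 1/2 O, 1/2 B.
Rh cross +/- × +/+ → 1 Rh+; so P(type B, Rh-positive) = 1/2 × 1 = 1/2 per child.
P(none) = (1/2)^3 = 1/8; P(at least one) = 1 − 1/8 = 7/8.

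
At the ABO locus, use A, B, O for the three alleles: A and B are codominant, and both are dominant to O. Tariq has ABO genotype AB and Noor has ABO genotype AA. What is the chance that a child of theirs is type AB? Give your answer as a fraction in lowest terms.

1/2

ABO cross AB × AA → offspring phenotypes: 1/2 A, 1/2 AB.
So P(type AB) = 1/2.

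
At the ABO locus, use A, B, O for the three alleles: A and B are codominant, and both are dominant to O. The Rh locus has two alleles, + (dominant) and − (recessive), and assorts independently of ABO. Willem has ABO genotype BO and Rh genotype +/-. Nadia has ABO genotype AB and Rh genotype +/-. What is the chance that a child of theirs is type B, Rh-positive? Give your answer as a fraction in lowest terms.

3/8

ABO cross BO × AB → offspring phenotypes: 1/4 A, 1/2 B, 1/4 AB.
Rh cross +/- × +/- → 3/4 Rh+, 1/4 Rh-.
Independent loci: P(type B, Rh-positive) = 1/2 × 3/4 = 3/8.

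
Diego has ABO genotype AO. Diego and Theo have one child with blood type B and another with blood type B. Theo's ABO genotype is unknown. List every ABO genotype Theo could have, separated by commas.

For each candidate genotype of Theo, check whether crossing it with AO can produce every observed child phenotype.
  AA → possible child types {A} ✗
  AB → possible child types {A, B, AB} ✓
  AO → possible child types {O, A} ✗
  BB → possible child types {B, AB} ✓
  BO → possible child types {O, A, B, AB} ✓
  OO → possible child types {O, A} ✗

AB, BB, BO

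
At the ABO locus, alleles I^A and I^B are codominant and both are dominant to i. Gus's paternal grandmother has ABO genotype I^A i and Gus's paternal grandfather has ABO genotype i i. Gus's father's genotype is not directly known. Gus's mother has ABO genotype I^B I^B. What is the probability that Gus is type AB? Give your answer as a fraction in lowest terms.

1/4

Gus's father's ABO genotype from I^A i × i i: 1/2 I^A i, 1/2 i i.
Crossing each possibility with the mother I^B I^B and summing P(type AB): 1/2·1/2 + 1/2·0 = 1/4.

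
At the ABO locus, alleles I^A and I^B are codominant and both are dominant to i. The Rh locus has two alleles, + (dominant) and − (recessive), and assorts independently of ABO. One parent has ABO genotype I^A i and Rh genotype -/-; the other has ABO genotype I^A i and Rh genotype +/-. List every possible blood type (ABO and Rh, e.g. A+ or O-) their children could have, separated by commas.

O+, O-, A+, A-

Gametes from I^A i × I^A i give offspring ABO genotypes I^A I^A, I^A i, i i, i.e. phenotypes O, A.
Rh cross -/- × +/- → phenotypes Rh+, Rh-.
Combining independently: O+, O-, A+, A-.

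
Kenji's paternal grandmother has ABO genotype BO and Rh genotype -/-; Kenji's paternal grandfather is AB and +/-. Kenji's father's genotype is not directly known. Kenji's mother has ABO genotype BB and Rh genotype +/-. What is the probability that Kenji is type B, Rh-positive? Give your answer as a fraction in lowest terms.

Kenji's father's ABO genotype from BO × AB: 1/4 AB, 1/4 AO, 1/4 BB, 1/4 BO.
Crossing each possibility with the mother BB and summing P(type B): 1/4·1/2 + 1/4·1/2 + 1/4·1 + 1/4·1 = 3/4.
Similarly for Rh via the father's Rh distribution: P(Rh+) = 5/8.
Independent loci: 3/4 × 5/8 = 15/32.

15/32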